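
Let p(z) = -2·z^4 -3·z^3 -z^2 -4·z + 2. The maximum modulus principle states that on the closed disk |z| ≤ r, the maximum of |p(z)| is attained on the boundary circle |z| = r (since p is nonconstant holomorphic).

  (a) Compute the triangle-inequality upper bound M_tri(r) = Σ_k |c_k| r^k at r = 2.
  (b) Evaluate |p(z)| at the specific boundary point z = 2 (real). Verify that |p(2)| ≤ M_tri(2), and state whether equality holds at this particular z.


Coefficients: c_0 = 2, c_1 = -4, c_2 = -1, c_3 = -3, c_4 = -2. Radius r = 2.
Part (a). Triangle bound: M_tri(r) = Σ_k |c_k| r^k
  = |2|·2^0 + |-4|·2^1 + |-1|·2^2 + |-3|·2^3 + |-2|·2^4
  = 2 + 8 + 4 + 24 + 32 = 70.
This bounds M(r) := max_{|z|=r} |p(z)| from above; equality holds iff all terms c_k z^k can be made to align in phase at a single z on |z|=r.
Part (b). At z = 2 (real, on the circle |z| = r):
  p(2) = (2)·2^0 + (-4)·2^1 + (-1)·2^2 + (-3)·2^3 + (-2)·2^4 = -66.
  |p(2)| = 66.
Check: |p(2)| = 66 ≤ 70 = M_tri(2). ✓ Equality does not hold at z = 2 (the coefficients have mixed signs, so the terms do not all align in phase there).

M_tri(2) = 70; |p(2)| = 66; equality at z=2: no.


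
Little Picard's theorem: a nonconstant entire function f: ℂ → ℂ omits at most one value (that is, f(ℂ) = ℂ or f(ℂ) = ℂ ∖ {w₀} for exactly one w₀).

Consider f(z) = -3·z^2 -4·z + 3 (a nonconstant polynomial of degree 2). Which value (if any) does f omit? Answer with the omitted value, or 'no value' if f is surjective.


Little Picard bounds the complement of f(ℂ) to at most one point.
For every w ∈ ℂ, the equation p(z) − w = 0 is a nonconstant polynomial in z and hence has at least one root by the fundamental theorem of algebra. So p is surjective onto ℂ, omitting no value.

Omitted value: no value.


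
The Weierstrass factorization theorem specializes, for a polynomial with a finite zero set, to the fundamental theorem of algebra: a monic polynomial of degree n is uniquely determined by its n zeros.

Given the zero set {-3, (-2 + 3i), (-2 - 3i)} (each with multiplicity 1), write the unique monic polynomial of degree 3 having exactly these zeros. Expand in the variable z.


The polynomial is p(z) = ∏_{α ∈ S} (z − α), where S = {-3, (-2 + 3i), (-2 - 3i)}.
Expanding the product yields: p(z) = z^3 + 7·z^2 + 25·z + 39.
Note conjugate pairs combine to real quadratics: (z − (-2+3i))(z − (-2−3i)) = z² + 4z + 13.
The resulting polynomial has degree 3 and real coefficients as required.

p(z) = z^3 + 7·z^2 + 25·z + 39.


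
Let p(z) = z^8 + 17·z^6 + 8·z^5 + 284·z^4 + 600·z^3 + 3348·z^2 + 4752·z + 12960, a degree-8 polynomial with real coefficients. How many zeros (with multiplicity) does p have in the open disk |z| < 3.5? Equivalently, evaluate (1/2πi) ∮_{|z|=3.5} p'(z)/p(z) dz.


The zeros of p are: (3 + 3i), (3 - 3i), (-2 + 2i), (-2 - 2i), (-1 + 3i), (-1 - 3i), (0 + 3i), (0 - 3i).
Their magnitudes are: 4.243, 4.243, 2.828, 2.828, 3.162, 3.162, 3, 3.
Zeros with |z| < R = 3.5: (-2 + 2i), (-2 - 2i), (-1 + 3i), (-1 - 3i), (0 + 3i), (0 - 3i).
Count = 6.
By the argument principle, (1/2πi) ∮_{|z|=R} p'(z)/p(z) dz equals exactly this count.

Number of zeros inside |z| < 3.5: 6.


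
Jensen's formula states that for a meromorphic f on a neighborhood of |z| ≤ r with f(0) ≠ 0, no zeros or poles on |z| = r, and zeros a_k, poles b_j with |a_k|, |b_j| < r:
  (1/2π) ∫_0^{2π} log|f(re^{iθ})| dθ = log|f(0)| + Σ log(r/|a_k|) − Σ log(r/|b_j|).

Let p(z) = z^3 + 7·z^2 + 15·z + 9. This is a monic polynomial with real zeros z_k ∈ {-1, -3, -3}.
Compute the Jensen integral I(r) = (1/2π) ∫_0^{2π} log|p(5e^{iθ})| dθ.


Zeros: -3, -3, -1; r = 5.
Inside |z| < r: -3, -3, -1. Outside (|z| ≥ r): ∅.
p(0) = 9, so log|p(0)| = log(9) = 2.1972.
Apply Jensen: I(r) = log|p(0)| + Σ_k log(r/|z_k|), summed over zeros inside |z| < r.
  log(r/|z_k|) for z_k = -1: log(5/1) = 1.6094
  log(r/|z_k|) for z_k = -3: log(5/3) = 0.5108
  log(r/|z_k|) for z_k = -3: log(5/3) = 0.5108
Sum over inside zeros: 2.6311.
I(r) = log|p(0)| + (inside sum) = 2.1972 + 2.6311 = 4.8283.
Closed form (all zeros inside, monic): I(r) = n·log(r) = 3·log(5) = 4.8283. ✓

I(r) ≈ 4.8283.


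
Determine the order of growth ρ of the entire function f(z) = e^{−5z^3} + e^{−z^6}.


Each summand is entire of order 3 and 6 respectively (as in the single-exponential case). The order of a sum is at most the max of the orders, so ρ ≤ 6. For the lower bound: on |z|=r choose arg z so that -1z^6 is real positive; then |e^{-1z^6}| = e^{1r^6} while |e^{-5z^3}| ≤ e^{5r^3} = o(e^{1r^6}). So |f| ≥ e^{1r^6}(1 − o(1)) and ρ ≥ 6. Hence ρ = max(3, 6) = 6.
Therefore ρ = 6.

Order ρ = 6.


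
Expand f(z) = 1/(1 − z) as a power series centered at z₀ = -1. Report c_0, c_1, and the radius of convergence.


Let w = z − z₀, so z = z₀ + w.
Then 1 − z = 1 − (z₀ + w) = (1 − z₀) − w = 2 − w.
f(z) = 1/(2 − w) = (1/(2)) · 1/(1 − w/(2)) = Σ_{n≥0} w^n / (2)^(n+1).
So c_n = 1/(2)^(n+1):
  c_0 = 1/(2)^1 = 1/2.
  c_1 = 1/(2)^2 = 1/4.
The series is valid for |w/d| < 1, i.e. |z − z₀| < |d|.
Radius of convergence: R = |1 − z₀| = |2| = 2 (distance from z₀ to the singularity z = 1).

c_0 = 1/2, c_1 = 1/4; R = 2.


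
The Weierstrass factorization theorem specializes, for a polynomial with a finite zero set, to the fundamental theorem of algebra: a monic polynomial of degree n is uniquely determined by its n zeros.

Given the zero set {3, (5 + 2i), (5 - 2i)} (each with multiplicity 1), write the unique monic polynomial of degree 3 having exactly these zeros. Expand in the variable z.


The polynomial is p(z) = ∏_{α ∈ S} (z − α), where S = {3, (5 + 2i), (5 - 2i)}.
Expanding the product yields: p(z) = z^3 -13·z^2 + 59·z -87.
Note conjugate pairs combine to real quadratics: (z − (5+2i))(z − (5−2i)) = z² − 10z + 29.
The resulting polynomial has degree 3 and real coefficients as required.

p(z) = z^3 -13·z^2 + 59·z -87.


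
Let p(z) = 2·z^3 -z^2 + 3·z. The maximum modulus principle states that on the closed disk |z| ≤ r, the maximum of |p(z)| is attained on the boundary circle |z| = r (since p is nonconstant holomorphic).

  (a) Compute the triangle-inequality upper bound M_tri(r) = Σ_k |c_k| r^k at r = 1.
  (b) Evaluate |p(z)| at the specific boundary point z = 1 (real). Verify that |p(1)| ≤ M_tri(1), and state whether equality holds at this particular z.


Coefficients: c_0 = 0, c_1 = 3, c_2 = -1, c_3 = 2. Radius r = 1.
Part (a). Triangle bound: M_tri(r) = Σ_k |c_k| r^k
  = |0|·1^0 + |3|·1^1 + |-1|·1^2 + |2|·1^3
  = 0 + 3 + 1 + 2 = 6.
This bounds M(r) := max_{|z|=r} |p(z)| from above; equality holds iff all terms c_k z^k can be made to align in phase at a single z on |z|=r.
Part (b). At z = 1 (real, on the circle |z| = r):
  p(1) = (0)·1^0 + (3)·1^1 + (-1)·1^2 + (2)·1^3 = 4.
  |p(1)| = 4.
Check: |p(1)| = 4 ≤ 6 = M_tri(1). ✓ Equality does not hold at z = 1 (the coefficients have mixed signs, so the terms do not all align in phase there).

M_tri(1) = 6; |p(1)| = 4; equality at z=1: no.


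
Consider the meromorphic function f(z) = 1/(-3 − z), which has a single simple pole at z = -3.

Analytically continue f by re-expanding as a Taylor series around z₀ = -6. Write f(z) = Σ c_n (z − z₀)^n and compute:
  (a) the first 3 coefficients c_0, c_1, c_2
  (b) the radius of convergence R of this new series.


Let w = z − z₀, so z = z₀ + w.
Then -3 − z = -3 − (z₀ + w) = (-3 − z₀) − w = 3 − w.
f(z) = 1/(3 − w) = (1/(3)) · 1/(1 − w/(3)) = Σ_{n≥0} w^n / (3)^(n+1).
So c_n = 1/(3)^(n+1):
  c_0 = 1/(3)^1 = 1/3.
  c_1 = 1/(3)^2 = 1/9.
  c_2 = 1/(3)^3 = 1/27.
The series is valid for |w/d| < 1, i.e. |z − z₀| < |d|.
Radius of convergence: R = |-3 − z₀| = |3| = 3 (distance from z₀ to the singularity z = -3).

c_0 = 1/3, c_1 = 1/9, c_2 = 1/27; R = 3.


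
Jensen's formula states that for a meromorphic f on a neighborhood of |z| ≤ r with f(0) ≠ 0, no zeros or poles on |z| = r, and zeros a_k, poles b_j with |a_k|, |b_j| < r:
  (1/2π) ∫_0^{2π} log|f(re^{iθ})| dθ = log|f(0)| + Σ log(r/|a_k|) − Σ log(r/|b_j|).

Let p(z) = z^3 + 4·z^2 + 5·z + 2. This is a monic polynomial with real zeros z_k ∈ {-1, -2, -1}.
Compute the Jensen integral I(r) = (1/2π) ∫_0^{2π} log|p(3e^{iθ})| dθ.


Zeros: -2, -1, -1; r = 3.
Inside |z| < r: -2, -1, -1. Outside (|z| ≥ r): ∅.
p(0) = 2, so log|p(0)| = log(2) = 0.6931.
Apply Jensen: I(r) = log|p(0)| + Σ_k log(r/|z_k|), summed over zeros inside |z| < r.
  log(r/|z_k|) for z_k = -1: log(3/1) = 1.0986
  log(r/|z_k|) for z_k = -2: log(3/2) = 0.4055
  log(r/|z_k|) for z_k = -1: log(3/1) = 1.0986
Sum over inside zeros: 2.6027.
I(r) = log|p(0)| + (inside sum) = 0.6931 + 2.6027 = 3.2958.
Closed form (all zeros inside, monic): I(r) = n·log(r) = 3·log(3) = 3.2958. ✓

I(r) ≈ 3.2958.


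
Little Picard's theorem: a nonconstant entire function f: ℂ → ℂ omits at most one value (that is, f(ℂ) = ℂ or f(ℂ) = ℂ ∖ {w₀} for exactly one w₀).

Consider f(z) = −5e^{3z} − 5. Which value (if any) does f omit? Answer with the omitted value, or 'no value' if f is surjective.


Little Picard bounds the complement of f(ℂ) to at most one point.
e^{3z} is never zero on ℂ, so -5·e^{3z} takes every value in ℂ ∖ {0}. Adding -5 shifts the range to ℂ ∖ {-5}. Thus f omits exactly the value -5.

Omitted value: -5.


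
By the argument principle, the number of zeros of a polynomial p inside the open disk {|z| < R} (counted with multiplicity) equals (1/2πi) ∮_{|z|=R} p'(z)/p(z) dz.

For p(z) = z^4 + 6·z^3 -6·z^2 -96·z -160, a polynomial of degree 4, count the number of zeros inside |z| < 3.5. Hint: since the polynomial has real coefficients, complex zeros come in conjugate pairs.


The zeros of p are: (-3 + 1i), (-3 - 1i), 4, -4.
Their magnitudes are: 3.162, 3.162, 4, 4.
Zeros with |z| < R = 3.5: (-3 + 1i), (-3 - 1i).
Count = 2.
By the argument principle, (1/2πi) ∮_{|z|=R} p'(z)/p(z) dz equals exactly this count.

Number of zeros inside |z| < 3.5: 2.


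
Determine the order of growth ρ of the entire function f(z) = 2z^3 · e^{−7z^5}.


M(r) = max_{|z|=r} |2|·|z|^3·|e^{−7z^5}| = 2·r^3 · e^{7r^5} (the factors attain their maxima compatibly on |z|=r). Then log M(r) = log 2 + 3·log r + 7r^5, dominated by the last term, so log log M(r) ~ 5·log r. The polynomial factor 2z^3 contributes only a log r term and does not affect the order. ρ = 5.
Therefore ρ = 5.

Order ρ = 5.


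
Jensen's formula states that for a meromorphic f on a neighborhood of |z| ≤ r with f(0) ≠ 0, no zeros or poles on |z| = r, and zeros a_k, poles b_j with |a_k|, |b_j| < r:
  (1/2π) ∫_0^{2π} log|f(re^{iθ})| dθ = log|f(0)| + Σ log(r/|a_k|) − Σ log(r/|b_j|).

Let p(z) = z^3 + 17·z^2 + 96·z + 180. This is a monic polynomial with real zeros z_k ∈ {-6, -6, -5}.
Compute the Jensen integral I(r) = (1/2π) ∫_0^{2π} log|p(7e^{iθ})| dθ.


Zeros: -6, -6, -5; r = 7.
Inside |z| < r: -6, -6, -5. Outside (|z| ≥ r): ∅.
p(0) = 180, so log|p(0)| = log(180) = 5.1930.
Apply Jensen: I(r) = log|p(0)| + Σ_k log(r/|z_k|), summed over zeros inside |z| < r.
  log(r/|z_k|) for z_k = -6: log(7/6) = 0.1542
  log(r/|z_k|) for z_k = -6: log(7/6) = 0.1542
  log(r/|z_k|) for z_k = -5: log(7/5) = 0.3365
Sum over inside zeros: 0.6448.
I(r) = log|p(0)| + (inside sum) = 5.1930 + 0.6448 = 5.8377.
Closed form (all zeros inside, monic): I(r) = n·log(r) = 3·log(7) = 5.8377. ✓

I(r) ≈ 5.8377.


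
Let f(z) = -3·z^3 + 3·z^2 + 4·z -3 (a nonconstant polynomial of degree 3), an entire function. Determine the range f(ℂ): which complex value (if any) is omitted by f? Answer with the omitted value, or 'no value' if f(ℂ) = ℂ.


Little Picard bounds the complement of f(ℂ) to at most one point.
For every w ∈ ℂ, the equation p(z) − w = 0 is a nonconstant polynomial in z and hence has at least one root by the fundamental theorem of algebra. So p is surjective onto ℂ, omitting no value.

Omitted value: no value.


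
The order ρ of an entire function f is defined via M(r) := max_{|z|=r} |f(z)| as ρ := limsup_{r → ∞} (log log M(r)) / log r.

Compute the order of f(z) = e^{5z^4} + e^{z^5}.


Each summand is entire of order 4 and 5 respectively (as in the single-exponential case). The order of a sum is at most the max of the orders, so ρ ≤ 5. For the lower bound: on |z|=r choose arg z so that 1z^5 is real positive; then |e^{1z^5}| = e^{1r^5} while |e^{5z^4}| ≤ e^{5r^4} = o(e^{1r^5}). So |f| ≥ e^{1r^5}(1 − o(1)) and ρ ≥ 5. Hence ρ = max(4, 5) = 5.
Therefore ρ = 5.

Order ρ = 5.


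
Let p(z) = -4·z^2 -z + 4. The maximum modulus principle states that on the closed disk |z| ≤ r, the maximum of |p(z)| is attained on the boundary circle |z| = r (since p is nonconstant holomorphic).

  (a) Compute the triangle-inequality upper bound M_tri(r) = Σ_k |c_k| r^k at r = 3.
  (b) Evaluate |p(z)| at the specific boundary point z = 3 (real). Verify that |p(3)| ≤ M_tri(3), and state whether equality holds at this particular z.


Coefficients: c_0 = 4, c_1 = -1, c_2 = -4. Radius r = 3.
Part (a). Triangle bound: M_tri(r) = Σ_k |c_k| r^k
  = |4|·3^0 + |-1|·3^1 + |-4|·3^2
  = 4 + 3 + 36 = 43.
This bounds M(r) := max_{|z|=r} |p(z)| from above; equality holds iff all terms c_k z^k can be made to align in phase at a single z on |z|=r.
Part (b). At z = 3 (real, on the circle |z| = r):
  p(3) = (4)·3^0 + (-1)·3^1 + (-4)·3^2 = -35.
  |p(3)| = 35.
Check: |p(3)| = 35 ≤ 43 = M_tri(3). ✓ Equality does not hold at z = 3 (the coefficients have mixed signs, so the terms do not all align in phase there).

M_tri(3) = 43; |p(3)| = 35; equality at z=3: no.


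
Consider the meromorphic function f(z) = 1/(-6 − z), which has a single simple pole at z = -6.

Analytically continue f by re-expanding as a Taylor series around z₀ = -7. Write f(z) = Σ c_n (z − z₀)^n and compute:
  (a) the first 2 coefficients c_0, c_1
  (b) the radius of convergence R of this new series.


Let w = z − z₀, so z = z₀ + w.
Then -6 − z = -6 − (z₀ + w) = (-6 − z₀) − w = 1 − w.
f(z) = 1/(1 − w) = (1/(1)) · 1/(1 − w/(1)) = Σ_{n≥0} w^n / (1)^(n+1).
So c_n = 1/(1)^(n+1):
  c_0 = 1/(1)^1 = 1.
  c_1 = 1/(1)^2 = 1.
The series is valid for |w/d| < 1, i.e. |z − z₀| < |d|.
Radius of convergence: R = |-6 − z₀| = |1| = 1 (distance from z₀ to the singularity z = -6).

c_0 = 1, c_1 = 1; R = 1.


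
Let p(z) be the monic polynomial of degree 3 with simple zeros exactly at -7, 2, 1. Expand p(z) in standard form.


The polynomial is p(z) = ∏_{α ∈ S} (z − α), where S = {-7, 2, 1}.
Expanding the product yields: p(z) = z^3 + 4·z^2 -19·z + 14.
The resulting polynomial has degree 3 and real coefficients as required.

p(z) = z^3 + 4·z^2 -19·z + 14.


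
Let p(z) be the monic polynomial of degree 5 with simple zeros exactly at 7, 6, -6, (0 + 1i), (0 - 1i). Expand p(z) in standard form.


The polynomial is p(z) = ∏_{α ∈ S} (z − α), where S = {7, 6, -6, (0 + 1i), (0 - 1i)}.
Expanding the product yields: p(z) = z^5 -7·z^4 -35·z^3 + 245·z^2 -36·z + 252.
Note conjugate pairs combine to real quadratics: (z − (0+1i))(z − (0−1i)) = z² + 1.
The resulting polynomial has degree 5 and real coefficients as required.

p(z) = z^5 -7·z^4 -35·z^3 + 245·z^2 -36·z + 252.


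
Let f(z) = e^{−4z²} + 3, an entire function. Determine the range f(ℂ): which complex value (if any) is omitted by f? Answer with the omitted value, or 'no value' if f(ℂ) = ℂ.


Little Picard bounds the complement of f(ℂ) to at most one point.
The exponent g(z) = −4z² is a nonconstant polynomial, hence surjective onto ℂ. So e^{g(z)} takes every value in {e^w : w ∈ ℂ} = ℂ ∖ {0}. Adding 3 shifts the range to ℂ ∖ {3}. f omits exactly 3.

Omitted value: 3.


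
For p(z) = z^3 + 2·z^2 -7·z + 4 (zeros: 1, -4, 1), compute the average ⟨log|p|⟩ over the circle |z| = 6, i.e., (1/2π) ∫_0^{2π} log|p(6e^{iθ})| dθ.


Zeros: -4, 1, 1; r = 6.
Inside |z| < r: -4, 1, 1. Outside (|z| ≥ r): ∅.
p(0) = 4, so log|p(0)| = log(4) = 1.3863.
Apply Jensen: I(r) = log|p(0)| + Σ_k log(r/|z_k|), summed over zeros inside |z| < r.
  log(r/|z_k|) for z_k = 1: log(6/1) = 1.7918
  log(r/|z_k|) for z_k = -4: log(6/4) = 0.4055
  log(r/|z_k|) for z_k = 1: log(6/1) = 1.7918
Sum over inside zeros: 3.9890.
I(r) = log|p(0)| + (inside sum) = 1.3863 + 3.9890 = 5.3753.
Closed form (all zeros inside, monic): I(r) = n·log(r) = 3·log(6) = 5.3753. ✓

I(r) ≈ 5.3753.


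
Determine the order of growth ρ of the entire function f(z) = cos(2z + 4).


cos(w) is a linear combination of e^{iw} and e^{−iw} (or e^w, e^{−w} in the hyperbolic case), so |cos(w)| ≤ e^{|w|}. With w = 2z + 4, |w| ≤ 2|z| + 4 = 2r + 4 on |z| = r, giving M(r) ≤ e^{2r + 4}, so ρ ≤ 1. On a suitable ray (z = it for sin/cos; z = t for sinh/cosh, t real → ∞), |cos(2z + 4)| grows like e^{2|t|}/2, so ρ ≥ 1. Hence ρ = 1.
Therefore ρ = 1.

Order ρ = 1.


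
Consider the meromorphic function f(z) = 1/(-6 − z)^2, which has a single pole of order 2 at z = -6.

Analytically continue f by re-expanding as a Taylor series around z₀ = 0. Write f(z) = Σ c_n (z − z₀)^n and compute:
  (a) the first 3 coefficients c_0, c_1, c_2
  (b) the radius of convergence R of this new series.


Let w = z − z₀, so z = z₀ + w.
Then -6 − z = -6 − (z₀ + w) = (-6 − z₀) − w = -6 − w.
f(z) = 1/(-6 − w)^2 = (1/(-6)^2) · (1 − w/(-6))^{−2}.
By the binomial series (1−u)^{−2} = Σ_{n≥0} C(n+1, 1) u^n for |u|<1, with u = w/(-6):
  c_n = C(n+1, 1) / (-6)^(n+2).
  c_0 = 1/(-6)^2 = 1/36.
  c_1 = 2/(-6)^3 = -1/108.
  c_2 = 3/(-6)^4 = 1/432.
The series is valid for |w/d| < 1, i.e. |z − z₀| < |d|.
Radius of convergence: R = |-6 − z₀| = |-6| = 6 (distance from z₀ to the singularity z = -6).

c_0 = 1/36, c_1 = -1/108, c_2 = 1/432; R = 6.


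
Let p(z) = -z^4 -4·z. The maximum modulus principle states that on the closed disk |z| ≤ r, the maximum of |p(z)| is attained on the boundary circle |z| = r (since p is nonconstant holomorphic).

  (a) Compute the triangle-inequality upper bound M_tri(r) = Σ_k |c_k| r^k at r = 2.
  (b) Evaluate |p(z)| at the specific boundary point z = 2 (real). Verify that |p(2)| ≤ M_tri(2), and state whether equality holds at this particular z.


Coefficients: c_0 = 0, c_1 = -4, c_2 = 0, c_3 = 0, c_4 = -1. Radius r = 2.
Part (a). Triangle bound: M_tri(r) = Σ_k |c_k| r^k
  = |0|·2^0 + |-4|·2^1 + |0|·2^2 + |0|·2^3 + |-1|·2^4
  = 0 + 8 + 0 + 0 + 16 = 24.
This bounds M(r) := max_{|z|=r} |p(z)| from above; equality holds iff all terms c_k z^k can be made to align in phase at a single z on |z|=r.
Part (b). At z = 2 (real, on the circle |z| = r):
  p(2) = (0)·2^0 + (-4)·2^1 + (0)·2^2 + (0)·2^3 + (-1)·2^4 = -24.
  |p(2)| = 24.
Since all nonzero coefficients share the same sign, |p(2)| = 24 = M_tri(2); the triangle bound is attained at z = 2, so in fact M(r) = 24.

M_tri(2) = 24; |p(2)| = 24; equality at z=2: yes.


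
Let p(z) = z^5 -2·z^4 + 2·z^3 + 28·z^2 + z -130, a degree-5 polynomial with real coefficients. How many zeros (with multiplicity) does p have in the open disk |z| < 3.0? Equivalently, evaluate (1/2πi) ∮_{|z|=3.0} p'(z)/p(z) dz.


The zeros of p are: (-2 + 1i), (-2 - 1i), 2, (2 + 3i), (2 - 3i).
Their magnitudes are: 2.236, 2.236, 2, 3.606, 3.606.
Zeros with |z| < R = 3.0: (-2 + 1i), (-2 - 1i), 2.
Count = 3.
By the argument principle, (1/2πi) ∮_{|z|=R} p'(z)/p(z) dz equals exactly this count.

Number of zeros inside |z| < 3.0: 3.


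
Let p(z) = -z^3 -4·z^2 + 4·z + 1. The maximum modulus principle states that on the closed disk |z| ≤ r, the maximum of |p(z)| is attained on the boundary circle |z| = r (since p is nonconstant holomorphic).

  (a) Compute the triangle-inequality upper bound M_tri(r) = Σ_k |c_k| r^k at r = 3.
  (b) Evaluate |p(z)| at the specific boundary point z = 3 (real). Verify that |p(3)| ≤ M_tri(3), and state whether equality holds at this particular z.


Coefficients: c_0 = 1, c_1 = 4, c_2 = -4, c_3 = -1. Radius r = 3.
Part (a). Triangle bound: M_tri(r) = Σ_k |c_k| r^k
  = |1|·3^0 + |4|·3^1 + |-4|·3^2 + |-1|·3^3
  = 1 + 12 + 36 + 27 = 76.
This bounds M(r) := max_{|z|=r} |p(z)| from above; equality holds iff all terms c_k z^k can be made to align in phase at a single z on |z|=r.
Part (b). At z = 3 (real, on the circle |z| = r):
  p(3) = (1)·3^0 + (4)·3^1 + (-4)·3^2 + (-1)·3^3 = -50.
  |p(3)| = 50.
Check: |p(3)| = 50 ≤ 76 = M_tri(3). ✓ Equality does not hold at z = 3 (the coefficients have mixed signs, so the terms do not all align in phase there).

M_tri(3) = 76; |p(3)| = 50; equality at z=3: no.


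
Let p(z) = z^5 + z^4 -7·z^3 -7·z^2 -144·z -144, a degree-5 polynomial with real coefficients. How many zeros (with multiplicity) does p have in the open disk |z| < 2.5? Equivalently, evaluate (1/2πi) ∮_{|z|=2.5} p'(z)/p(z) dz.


The zeros of p are: -1, 4, (0 + 3i), (0 - 3i), -4.
Their magnitudes are: 1, 4, 3, 3, 4.
Zeros with |z| < R = 2.5: -1.
Count = 1.
By the argument principle, (1/2πi) ∮_{|z|=R} p'(z)/p(z) dz equals exactly this count.

Number of zeros inside |z| < 2.5: 1.


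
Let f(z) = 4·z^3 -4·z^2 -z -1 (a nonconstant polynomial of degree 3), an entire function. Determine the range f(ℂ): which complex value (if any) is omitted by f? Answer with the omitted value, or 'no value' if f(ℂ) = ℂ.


Little Picard bounds the complement of f(ℂ) to at most one point.
For every w ∈ ℂ, the equation p(z) − w = 0 is a nonconstant polynomial in z and hence has at least one root by the fundamental theorem of algebra. So p is surjective onto ℂ, omitting no value.

Omitted value: no value.


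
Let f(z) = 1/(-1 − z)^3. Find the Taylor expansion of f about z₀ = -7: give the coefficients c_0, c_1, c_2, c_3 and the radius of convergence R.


Let w = z − z₀, so z = z₀ + w.
Then -1 − z = -1 − (z₀ + w) = (-1 − z₀) − w = 6 − w.
f(z) = 1/(6 − w)^3 = (1/(6)^3) · (1 − w/(6))^{−3}.
By the binomial series (1−u)^{−3} = Σ_{n≥0} C(n+2, 2) u^n for |u|<1, with u = w/(6):
  c_n = C(n+2, 2) / (6)^(n+3).
  c_0 = 1/(6)^3 = 1/216.
  c_1 = 3/(6)^4 = 1/432.
  c_2 = 6/(6)^5 = 1/1296.
  c_3 = 10/(6)^6 = 5/23328.
The series is valid for |w/d| < 1, i.e. |z − z₀| < |d|.
Radius of convergence: R = |-1 − z₀| = |6| = 6 (distance from z₀ to the singularity z = -1).

c_0 = 1/216, c_1 = 1/432, c_2 = 1/1296, c_3 = 5/23328; R = 6.


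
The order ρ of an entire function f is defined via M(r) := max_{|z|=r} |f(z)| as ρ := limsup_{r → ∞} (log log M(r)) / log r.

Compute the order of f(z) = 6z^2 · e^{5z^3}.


M(r) = max_{|z|=r} |6|·|z|^2·|e^{5z^3}| = 6·r^2 · e^{5r^3} (the factors attain their maxima compatibly on |z|=r). Then log M(r) = log 6 + 2·log r + 5r^3, dominated by the last term, so log log M(r) ~ 3·log r. The polynomial factor 6z^2 contributes only a log r term and does not affect the order. ρ = 3.
Therefore ρ = 3.

Order ρ = 3.


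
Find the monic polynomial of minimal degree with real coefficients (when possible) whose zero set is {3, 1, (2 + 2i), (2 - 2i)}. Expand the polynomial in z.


The polynomial is p(z) = ∏_{α ∈ S} (z − α), where S = {3, 1, (2 + 2i), (2 - 2i)}.
Expanding the product yields: p(z) = z^4 -8·z^3 + 27·z^2 -44·z + 24.
Note conjugate pairs combine to real quadratics: (z − (2+2i))(z − (2−2i)) = z² − 4z + 8.
The resulting polynomial has degree 4 and real coefficients as required.

p(z) = z^4 -8·z^3 + 27·z^2 -44·z + 24.


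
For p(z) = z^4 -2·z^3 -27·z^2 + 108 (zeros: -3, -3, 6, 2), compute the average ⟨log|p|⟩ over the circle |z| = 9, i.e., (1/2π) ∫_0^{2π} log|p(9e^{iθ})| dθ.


Zeros: -3, -3, 2, 6; r = 9.
Inside |z| < r: -3, -3, 2, 6. Outside (|z| ≥ r): ∅.
p(0) = 108, so log|p(0)| = log(108) = 4.6821.
Apply Jensen: I(r) = log|p(0)| + Σ_k log(r/|z_k|), summed over zeros inside |z| < r.
  log(r/|z_k|) for z_k = -3: log(9/3) = 1.0986
  log(r/|z_k|) for z_k = -3: log(9/3) = 1.0986
  log(r/|z_k|) for z_k = 6: log(9/6) = 0.4055
  log(r/|z_k|) for z_k = 2: log(9/2) = 1.5041
Sum over inside zeros: 4.1068.
I(r) = log|p(0)| + (inside sum) = 4.6821 + 4.1068 = 8.7889.
Closed form (all zeros inside, monic): I(r) = n·log(r) = 4·log(9) = 8.7889. ✓

I(r) ≈ 8.7889.


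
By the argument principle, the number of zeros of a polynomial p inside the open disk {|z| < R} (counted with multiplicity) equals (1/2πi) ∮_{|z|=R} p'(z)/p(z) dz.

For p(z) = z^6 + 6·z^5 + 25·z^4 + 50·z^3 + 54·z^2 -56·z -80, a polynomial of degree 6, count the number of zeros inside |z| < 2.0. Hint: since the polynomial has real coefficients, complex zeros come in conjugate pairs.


The zeros of p are: -1, 1, (-2 + 2i), (-2 - 2i), (-1 + 3i), (-1 - 3i).
Their magnitudes are: 1, 1, 2.828, 2.828, 3.162, 3.162.
Zeros with |z| < R = 2.0: -1, 1.
Count = 2.
By the argument principle, (1/2πi) ∮_{|z|=R} p'(z)/p(z) dz equals exactly this count.

Number of zeros inside |z| < 2.0: 2.


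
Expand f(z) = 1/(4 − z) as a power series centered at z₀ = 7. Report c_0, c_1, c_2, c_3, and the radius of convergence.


Let w = z − z₀, so z = z₀ + w.
Then 4 − z = 4 − (z₀ + w) = (4 − z₀) − w = -3 − w.
f(z) = 1/(-3 − w) = (1/(-3)) · 1/(1 − w/(-3)) = Σ_{n≥0} w^n / (-3)^(n+1).
So c_n = 1/(-3)^(n+1):
  c_0 = 1/(-3)^1 = -1/3.
  c_1 = 1/(-3)^2 = 1/9.
  c_2 = 1/(-3)^3 = -1/27.
  c_3 = 1/(-3)^4 = 1/81.
The series is valid for |w/d| < 1, i.e. |z − z₀| < |d|.
Radius of convergence: R = |4 − z₀| = |-3| = 3 (distance from z₀ to the singularity z = 4).

c_0 = -1/3, c_1 = 1/9, c_2 = -1/27, c_3 = 1/81; R = 3.


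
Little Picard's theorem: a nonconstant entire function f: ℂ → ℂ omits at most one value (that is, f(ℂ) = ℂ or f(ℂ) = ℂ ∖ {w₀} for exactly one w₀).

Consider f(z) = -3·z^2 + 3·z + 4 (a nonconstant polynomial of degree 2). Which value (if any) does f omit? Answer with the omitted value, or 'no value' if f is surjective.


Little Picard bounds the complement of f(ℂ) to at most one point.
For every w ∈ ℂ, the equation p(z) − w = 0 is a nonconstant polynomial in z and hence has at least one root by the fundamental theorem of algebra. So p is surjective onto ℂ, omitting no value.

Omitted value: no value.


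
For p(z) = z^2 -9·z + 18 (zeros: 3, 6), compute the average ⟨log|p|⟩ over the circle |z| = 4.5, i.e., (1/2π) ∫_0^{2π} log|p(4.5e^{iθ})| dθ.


Zeros: 3, 6; r = 4.5.
Inside |z| < r: 3. Outside (|z| ≥ r): 6.
p(0) = 18, so log|p(0)| = log(18) = 2.8904.
Apply Jensen: I(r) = log|p(0)| + Σ_k log(r/|z_k|), summed over zeros inside |z| < r.
  log(r/|z_k|) for z_k = 3: log(4.5/3) = 0.4055
  Outside zeros (6) contribute nothing to the Jensen sum.
Sum over inside zeros: 0.4055.
I(r) = log|p(0)| + (inside sum) = 2.8904 + 0.4055 = 3.2958.
Note: since some zeros are outside |z| ≤ r, the simplified n·log(r) form does NOT apply — only the inside zeros contribute.

I(r) ≈ 3.2958.


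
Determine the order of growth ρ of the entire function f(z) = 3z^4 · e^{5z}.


M(r) = max_{|z|=r} |3|·|z|^4·|e^{5z}| = 3·r^4 · e^{5r^1} (the factors attain their maxima compatibly on |z|=r). Then log M(r) = log 3 + 4·log r + 5r^1, dominated by the last term, so log log M(r) ~ 1·log r. The polynomial factor 3z^4 contributes only a log r term and does not affect the order. ρ = 1.
Therefore ρ = 1.

Order ρ = 1.


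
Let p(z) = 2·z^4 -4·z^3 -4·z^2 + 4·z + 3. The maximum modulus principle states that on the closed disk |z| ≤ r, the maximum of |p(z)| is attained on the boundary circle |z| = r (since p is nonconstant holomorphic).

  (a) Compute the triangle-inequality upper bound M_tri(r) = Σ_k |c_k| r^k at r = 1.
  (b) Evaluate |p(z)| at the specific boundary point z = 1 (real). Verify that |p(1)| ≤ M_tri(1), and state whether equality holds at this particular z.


Coefficients: c_0 = 3, c_1 = 4, c_2 = -4, c_3 = -4, c_4 = 2. Radius r = 1.
Part (a). Triangle bound: M_tri(r) = Σ_k |c_k| r^k
  = |3|·1^0 + |4|·1^1 + |-4|·1^2 + |-4|·1^3 + |2|·1^4
  = 3 + 4 + 4 + 4 + 2 = 17.
This bounds M(r) := max_{|z|=r} |p(z)| from above; equality holds iff all terms c_k z^k can be made to align in phase at a single z on |z|=r.
Part (b). At z = 1 (real, on the circle |z| = r):
  p(1) = (3)·1^0 + (4)·1^1 + (-4)·1^2 + (-4)·1^3 + (2)·1^4 = 1.
  |p(1)| = 1.
Check: |p(1)| = 1 ≤ 17 = M_tri(1). ✓ Equality does not hold at z = 1 (the coefficients have mixed signs, so the terms do not all align in phase there).

M_tri(1) = 17; |p(1)| = 1; equality at z=1: no.


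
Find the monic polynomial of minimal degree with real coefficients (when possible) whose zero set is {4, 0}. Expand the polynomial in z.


The polynomial is p(z) = ∏_{α ∈ S} (z − α), where S = {4, 0}.
Expanding the product yields: p(z) = z^2 -4·z.
The resulting polynomial has degree 2 and real coefficients as required.

p(z) = z^2 -4·z.


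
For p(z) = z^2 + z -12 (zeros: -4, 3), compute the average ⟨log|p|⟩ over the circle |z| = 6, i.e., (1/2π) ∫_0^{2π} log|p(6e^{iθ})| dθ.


Zeros: -4, 3; r = 6.
Inside |z| < r: -4, 3. Outside (|z| ≥ r): ∅.
p(0) = -12, so log|p(0)| = log(12) = 2.4849.
Apply Jensen: I(r) = log|p(0)| + Σ_k log(r/|z_k|), summed over zeros inside |z| < r.
  log(r/|z_k|) for z_k = -4: log(6/4) = 0.4055
  log(r/|z_k|) for z_k = 3: log(6/3) = 0.6931
Sum over inside zeros: 1.0986.
I(r) = log|p(0)| + (inside sum) = 2.4849 + 1.0986 = 3.5835.
Closed form (all zeros inside, monic): I(r) = n·log(r) = 2·log(6) = 3.5835. ✓

I(r) ≈ 3.5835.


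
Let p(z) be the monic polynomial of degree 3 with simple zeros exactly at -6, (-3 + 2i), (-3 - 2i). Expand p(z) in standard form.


The polynomial is p(z) = ∏_{α ∈ S} (z − α), where S = {-6, (-3 + 2i), (-3 - 2i)}.
Expanding the product yields: p(z) = z^3 + 12·z^2 + 49·z + 78.
Note conjugate pairs combine to real quadratics: (z − (-3+2i))(z − (-3−2i)) = z² + 6z + 13.
The resulting polynomial has degree 3 and real coefficients as required.

p(z) = z^3 + 12·z^2 + 49·z + 78.


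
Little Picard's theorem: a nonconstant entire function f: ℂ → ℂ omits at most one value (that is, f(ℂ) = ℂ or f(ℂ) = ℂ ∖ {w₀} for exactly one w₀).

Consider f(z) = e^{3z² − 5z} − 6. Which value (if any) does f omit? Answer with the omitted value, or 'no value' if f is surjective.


Little Picard bounds the complement of f(ℂ) to at most one point.
The exponent g(z) = 3z² − 5z is a nonconstant polynomial, hence surjective onto ℂ. So e^{g(z)} takes every value in {e^w : w ∈ ℂ} = ℂ ∖ {0}. Adding -6 shifts the range to ℂ ∖ {-6}. f omits exactly -6.

Omitted value: -6.


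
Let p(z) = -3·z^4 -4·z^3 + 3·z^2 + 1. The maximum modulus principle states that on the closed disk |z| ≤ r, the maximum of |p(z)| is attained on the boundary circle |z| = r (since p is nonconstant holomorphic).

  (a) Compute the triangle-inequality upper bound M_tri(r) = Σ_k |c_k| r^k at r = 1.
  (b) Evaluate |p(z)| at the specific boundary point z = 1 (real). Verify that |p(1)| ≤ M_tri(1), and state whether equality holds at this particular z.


Coefficients: c_0 = 1, c_1 = 0, c_2 = 3, c_3 = -4, c_4 = -3. Radius r = 1.
Part (a). Triangle bound: M_tri(r) = Σ_k |c_k| r^k
  = |1|·1^0 + |0|·1^1 + |3|·1^2 + |-4|·1^3 + |-3|·1^4
  = 1 + 0 + 3 + 4 + 3 = 11.
This bounds M(r) := max_{|z|=r} |p(z)| from above; equality holds iff all terms c_k z^k can be made to align in phase at a single z on |z|=r.
Part (b). At z = 1 (real, on the circle |z| = r):
  p(1) = (1)·1^0 + (0)·1^1 + (3)·1^2 + (-4)·1^3 + (-3)·1^4 = -3.
  |p(1)| = 3.
Check: |p(1)| = 3 ≤ 11 = M_tri(1). ✓ Equality does not hold at z = 1 (the coefficients have mixed signs, so the terms do not all align in phase there).

M_tri(1) = 11; |p(1)| = 3; equality at z=1: no.


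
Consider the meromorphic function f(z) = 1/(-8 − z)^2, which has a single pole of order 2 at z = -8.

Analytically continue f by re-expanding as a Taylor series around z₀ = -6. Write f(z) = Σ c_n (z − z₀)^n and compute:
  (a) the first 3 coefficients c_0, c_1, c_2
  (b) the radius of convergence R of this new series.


Let w = z − z₀, so z = z₀ + w.
Then -8 − z = -8 − (z₀ + w) = (-8 − z₀) − w = -2 − w.
f(z) = 1/(-2 − w)^2 = (1/(-2)^2) · (1 − w/(-2))^{−2}.
By the binomial series (1−u)^{−2} = Σ_{n≥0} C(n+1, 1) u^n for |u|<1, with u = w/(-2):
  c_n = C(n+1, 1) / (-2)^(n+2).
  c_0 = 1/(-2)^2 = 1/4.
  c_1 = 2/(-2)^3 = -1/4.
  c_2 = 3/(-2)^4 = 3/16.
The series is valid for |w/d| < 1, i.e. |z − z₀| < |d|.
Radius of convergence: R = |-8 − z₀| = |-2| = 2 (distance from z₀ to the singularity z = -8).

c_0 = 1/4, c_1 = -1/4, c_2 = 3/16; R = 2.


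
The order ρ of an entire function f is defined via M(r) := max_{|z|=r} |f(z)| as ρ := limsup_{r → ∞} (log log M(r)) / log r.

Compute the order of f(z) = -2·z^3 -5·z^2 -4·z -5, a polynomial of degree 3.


|f(z)| ≤ Σ|c_k|·r^k = O(r^3) as r → ∞. Polynomial growth is O(e^{r^ε}) for every ε > 0 (since r^3/e^{r^ε} → 0), so ρ ≤ ε for all ε > 0, i.e. ρ = 0. Every nonconstant polynomial has order 0.
Therefore ρ = 0.

Order ρ = 0.


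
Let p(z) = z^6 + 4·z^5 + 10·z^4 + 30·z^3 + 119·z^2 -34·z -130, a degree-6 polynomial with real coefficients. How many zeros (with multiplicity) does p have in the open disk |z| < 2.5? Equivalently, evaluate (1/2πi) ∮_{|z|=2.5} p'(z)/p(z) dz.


The zeros of p are: -1, (-3 + 2i), (-3 - 2i), (1 + 3i), (1 - 3i), 1.
Their magnitudes are: 1, 3.606, 3.606, 3.162, 3.162, 1.
Zeros with |z| < R = 2.5: -1, 1.
Count = 2.
By the argument principle, (1/2πi) ∮_{|z|=R} p'(z)/p(z) dz equals exactly this count.

Number of zeros inside |z| < 2.5: 2.


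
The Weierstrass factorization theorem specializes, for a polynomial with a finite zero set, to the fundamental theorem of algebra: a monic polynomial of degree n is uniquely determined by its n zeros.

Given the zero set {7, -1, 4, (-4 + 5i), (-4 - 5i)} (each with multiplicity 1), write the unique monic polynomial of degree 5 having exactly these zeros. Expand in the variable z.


The polynomial is p(z) = ∏_{α ∈ S} (z − α), where S = {7, -1, 4, (-4 + 5i), (-4 - 5i)}.
Expanding the product yields: p(z) = z^5 -2·z^4 -22·z^3 -246·z^2 + 921·z + 1148.
Note conjugate pairs combine to real quadratics: (z − (-4+5i))(z − (-4−5i)) = z² + 8z + 41.
The resulting polynomial has degree 5 and real coefficients as required.

p(z) = z^5 -2·z^4 -22·z^3 -246·z^2 + 921·z + 1148.


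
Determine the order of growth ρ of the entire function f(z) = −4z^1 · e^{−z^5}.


M(r) = max_{|z|=r} |-4|·|z|^1·|e^{−z^5}| = 4·r^1 · e^{1r^5} (the factors attain their maxima compatibly on |z|=r). Then log M(r) = log 4 + 1·log r + 1r^5, dominated by the last term, so log log M(r) ~ 5·log r. The polynomial factor -4z^1 contributes only a log r term and does not affect the order. ρ = 5.
Therefore ρ = 5.

Order ρ = 5.


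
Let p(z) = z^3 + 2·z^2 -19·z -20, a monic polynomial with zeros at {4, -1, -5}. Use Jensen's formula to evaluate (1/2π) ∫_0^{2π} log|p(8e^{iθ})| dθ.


Zeros: -5, -1, 4; r = 8.
Inside |z| < r: -5, -1, 4. Outside (|z| ≥ r): ∅.
p(0) = -20, so log|p(0)| = log(20) = 2.9957.
Apply Jensen: I(r) = log|p(0)| + Σ_k log(r/|z_k|), summed over zeros inside |z| < r.
  log(r/|z_k|) for z_k = 4: log(8/4) = 0.6931
  log(r/|z_k|) for z_k = -1: log(8/1) = 2.0794
  log(r/|z_k|) for z_k = -5: log(8/5) = 0.4700
Sum over inside zeros: 3.2426.
I(r) = log|p(0)| + (inside sum) = 2.9957 + 3.2426 = 6.2383.
Closed form (all zeros inside, monic): I(r) = n·log(r) = 3·log(8) = 6.2383. ✓

I(r) ≈ 6.2383.


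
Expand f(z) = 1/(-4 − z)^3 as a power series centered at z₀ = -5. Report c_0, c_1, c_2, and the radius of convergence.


Let w = z − z₀, so z = z₀ + w.
Then -4 − z = -4 − (z₀ + w) = (-4 − z₀) − w = 1 − w.
f(z) = 1/(1 − w)^3 = (1/(1)^3) · (1 − w/(1))^{−3}.
By the binomial series (1−u)^{−3} = Σ_{n≥0} C(n+2, 2) u^n for |u|<1, with u = w/(1):
  c_n = C(n+2, 2) / (1)^(n+3).
  c_0 = 1/(1)^3 = 1.
  c_1 = 3/(1)^4 = 3.
  c_2 = 6/(1)^5 = 6.
The series is valid for |w/d| < 1, i.e. |z − z₀| < |d|.
Radius of convergence: R = |-4 − z₀| = |1| = 1 (distance from z₀ to the singularity z = -4).

c_0 = 1, c_1 = 3, c_2 = 6; R = 1.


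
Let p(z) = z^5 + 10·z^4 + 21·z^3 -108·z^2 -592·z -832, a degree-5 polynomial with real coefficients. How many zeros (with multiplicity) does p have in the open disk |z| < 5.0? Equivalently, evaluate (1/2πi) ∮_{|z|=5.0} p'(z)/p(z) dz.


The zeros of p are: (-3 + 2i), (-3 - 2i), -4, -4, 4.
Their magnitudes are: 3.606, 3.606, 4, 4, 4.
Zeros with |z| < R = 5.0: (-3 + 2i), (-3 - 2i), -4, -4, 4.
Count = 5.
By the argument principle, (1/2πi) ∮_{|z|=R} p'(z)/p(z) dz equals exactly this count.

Number of zeros inside |z| < 5.0: 5.


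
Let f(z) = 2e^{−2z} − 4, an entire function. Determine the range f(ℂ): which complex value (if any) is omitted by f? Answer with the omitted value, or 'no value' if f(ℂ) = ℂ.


Little Picard bounds the complement of f(ℂ) to at most one point.
e^{−2z} is never zero on ℂ, so 2·e^{−2z} takes every value in ℂ ∖ {0}. Adding -4 shifts the range to ℂ ∖ {-4}. Thus f omits exactly the value -4.

Omitted value: -4.


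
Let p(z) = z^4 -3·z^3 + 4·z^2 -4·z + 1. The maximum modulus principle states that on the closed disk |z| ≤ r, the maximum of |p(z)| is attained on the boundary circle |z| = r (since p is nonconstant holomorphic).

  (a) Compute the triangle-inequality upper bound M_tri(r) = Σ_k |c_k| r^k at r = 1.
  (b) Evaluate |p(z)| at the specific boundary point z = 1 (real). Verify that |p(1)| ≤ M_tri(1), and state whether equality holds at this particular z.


Coefficients: c_0 = 1, c_1 = -4, c_2 = 4, c_3 = -3, c_4 = 1. Radius r = 1.
Part (a). Triangle bound: M_tri(r) = Σ_k |c_k| r^k
  = |1|·1^0 + |-4|·1^1 + |4|·1^2 + |-3|·1^3 + |1|·1^4
  = 1 + 4 + 4 + 3 + 1 = 13.
This bounds M(r) := max_{|z|=r} |p(z)| from above; equality holds iff all terms c_k z^k can be made to align in phase at a single z on |z|=r.
Part (b). At z = 1 (real, on the circle |z| = r):
  p(1) = (1)·1^0 + (-4)·1^1 + (4)·1^2 + (-3)·1^3 + (1)·1^4 = -1.
  |p(1)| = 1.
Check: |p(1)| = 1 ≤ 13 = M_tri(1). ✓ Equality does not hold at z = 1 (the coefficients have mixed signs, so the terms do not all align in phase there).

M_tri(1) = 13; |p(1)| = 1; equality at z=1: no.


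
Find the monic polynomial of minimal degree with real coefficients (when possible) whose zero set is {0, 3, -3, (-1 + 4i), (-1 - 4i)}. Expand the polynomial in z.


The polynomial is p(z) = ∏_{α ∈ S} (z − α), where S = {0, 3, -3, (-1 + 4i), (-1 - 4i)}.
Expanding the product yields: p(z) = z^5 + 2·z^4 + 8·z^3 -18·z^2 -153·z.
Note conjugate pairs combine to real quadratics: (z − (-1+4i))(z − (-1−4i)) = z² + 2z + 17.
The resulting polynomial has degree 5 and real coefficients as required.

p(z) = z^5 + 2·z^4 + 8·z^3 -18·z^2 -153·z.


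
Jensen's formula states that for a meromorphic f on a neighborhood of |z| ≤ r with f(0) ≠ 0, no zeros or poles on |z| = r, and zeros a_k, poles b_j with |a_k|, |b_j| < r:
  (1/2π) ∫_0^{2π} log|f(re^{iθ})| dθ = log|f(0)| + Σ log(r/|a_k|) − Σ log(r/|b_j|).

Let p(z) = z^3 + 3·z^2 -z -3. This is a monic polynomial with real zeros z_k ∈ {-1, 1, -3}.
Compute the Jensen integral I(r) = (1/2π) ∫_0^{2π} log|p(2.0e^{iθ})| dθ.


Zeros: -3, -1, 1; r = 2.0.
Inside |z| < r: -1, 1. Outside (|z| ≥ r): -3.
p(0) = -3, so log|p(0)| = log(3) = 1.0986.
Apply Jensen: I(r) = log|p(0)| + Σ_k log(r/|z_k|), summed over zeros inside |z| < r.
  log(r/|z_k|) for z_k = -1: log(2.0/1) = 0.6931
  log(r/|z_k|) for z_k = 1: log(2.0/1) = 0.6931
  Outside zeros (-3) contribute nothing to the Jensen sum.
Sum over inside zeros: 1.3863.
I(r) = log|p(0)| + (inside sum) = 1.0986 + 1.3863 = 2.4849.
Note: since some zeros are outside |z| ≤ r, the simplified n·log(r) form does NOT apply — only the inside zeros contribute.

I(r) ≈ 2.4849.
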